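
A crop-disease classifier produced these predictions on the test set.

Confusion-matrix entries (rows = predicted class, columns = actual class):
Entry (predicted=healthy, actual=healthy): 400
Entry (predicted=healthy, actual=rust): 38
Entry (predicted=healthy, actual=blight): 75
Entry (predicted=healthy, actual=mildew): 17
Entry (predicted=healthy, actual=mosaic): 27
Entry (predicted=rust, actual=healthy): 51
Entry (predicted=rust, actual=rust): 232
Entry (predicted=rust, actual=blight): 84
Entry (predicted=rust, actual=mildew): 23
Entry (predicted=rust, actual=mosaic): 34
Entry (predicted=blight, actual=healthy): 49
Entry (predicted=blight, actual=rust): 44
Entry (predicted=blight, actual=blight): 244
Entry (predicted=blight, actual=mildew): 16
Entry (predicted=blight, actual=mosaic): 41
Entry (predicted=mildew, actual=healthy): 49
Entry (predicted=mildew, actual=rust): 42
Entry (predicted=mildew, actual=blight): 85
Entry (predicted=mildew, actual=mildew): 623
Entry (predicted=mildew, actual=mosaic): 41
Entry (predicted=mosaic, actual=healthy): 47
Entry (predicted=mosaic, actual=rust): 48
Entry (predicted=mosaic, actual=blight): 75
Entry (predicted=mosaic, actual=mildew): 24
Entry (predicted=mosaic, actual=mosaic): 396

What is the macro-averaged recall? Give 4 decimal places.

Per-class recall (TP/(TP+FN)):
  healthy: TP=400, FN=51+49+49+47=196 → 400/596 = 0.67114
  rust: TP=232, FN=38+44+42+48=172 → 232/404 = 0.57426
  blight: TP=244, FN=75+84+85+75=319 → 244/563 = 0.43339
  mildew: TP=623, FN=17+23+16+24=80 → 623/703 = 0.88620
  mosaic: TP=396, FN=27+34+41+41=143 → 396/539 = 0.73469
Macro-recall = mean = (0.67114 + 0.57426 + 0.43339 + 0.88620 + 0.73469) / 5 = 0.6599

0.6599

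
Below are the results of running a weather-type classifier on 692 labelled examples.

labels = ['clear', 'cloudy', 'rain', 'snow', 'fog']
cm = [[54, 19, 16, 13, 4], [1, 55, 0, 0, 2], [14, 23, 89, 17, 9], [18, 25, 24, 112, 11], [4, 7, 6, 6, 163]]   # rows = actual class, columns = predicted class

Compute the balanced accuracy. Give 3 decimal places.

0.702

Balanced accuracy = mean of per-class recall.
  clear: recall = 54/106 = 0.5094
  cloudy: recall = 55/58 = 0.9483
  rain: recall = 89/152 = 0.5855
  snow: recall = 112/190 = 0.5895
  fog: recall = 163/186 = 0.8763
Mean = (0.5094 + 0.9483 + 0.5855 + 0.5895 + 0.8763) / 5 = 0.702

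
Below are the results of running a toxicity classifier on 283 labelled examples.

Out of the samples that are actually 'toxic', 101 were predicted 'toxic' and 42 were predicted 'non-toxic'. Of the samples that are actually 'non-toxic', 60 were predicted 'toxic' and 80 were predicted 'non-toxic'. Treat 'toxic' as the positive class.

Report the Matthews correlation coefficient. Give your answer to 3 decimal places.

MCC = (TP·TN − FP·FN) / √((TP+FP)(TP+FN)(TN+FP)(TN+FN))
Numerator = 101·80 − 60·42 = 5560
Denominator = √(161·143·140·122) = √393232840 = 19830.0993
MCC = 5560 / 19830.0993 = 0.280

0.280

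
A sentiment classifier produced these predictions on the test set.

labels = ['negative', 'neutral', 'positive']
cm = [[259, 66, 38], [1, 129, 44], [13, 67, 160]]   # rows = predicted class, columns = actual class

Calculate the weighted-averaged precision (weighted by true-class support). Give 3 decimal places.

0.708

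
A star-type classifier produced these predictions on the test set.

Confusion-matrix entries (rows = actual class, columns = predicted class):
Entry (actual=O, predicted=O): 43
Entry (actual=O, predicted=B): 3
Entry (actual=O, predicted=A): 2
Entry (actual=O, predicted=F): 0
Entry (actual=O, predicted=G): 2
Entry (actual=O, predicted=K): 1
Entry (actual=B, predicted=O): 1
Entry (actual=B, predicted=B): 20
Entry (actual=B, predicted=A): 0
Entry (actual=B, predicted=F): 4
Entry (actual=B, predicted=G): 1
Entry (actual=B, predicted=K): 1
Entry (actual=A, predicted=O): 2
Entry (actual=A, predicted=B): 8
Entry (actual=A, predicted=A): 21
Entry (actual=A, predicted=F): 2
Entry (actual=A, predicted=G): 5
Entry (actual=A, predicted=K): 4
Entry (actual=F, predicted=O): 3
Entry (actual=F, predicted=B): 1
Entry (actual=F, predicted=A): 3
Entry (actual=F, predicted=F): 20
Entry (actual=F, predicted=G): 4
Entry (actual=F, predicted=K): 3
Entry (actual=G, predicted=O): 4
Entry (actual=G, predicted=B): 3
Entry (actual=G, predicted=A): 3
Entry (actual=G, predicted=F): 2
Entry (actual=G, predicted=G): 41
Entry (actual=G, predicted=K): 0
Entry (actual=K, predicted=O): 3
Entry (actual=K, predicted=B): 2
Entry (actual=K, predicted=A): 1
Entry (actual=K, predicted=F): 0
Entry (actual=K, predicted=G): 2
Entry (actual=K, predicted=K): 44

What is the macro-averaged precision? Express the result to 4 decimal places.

0.7164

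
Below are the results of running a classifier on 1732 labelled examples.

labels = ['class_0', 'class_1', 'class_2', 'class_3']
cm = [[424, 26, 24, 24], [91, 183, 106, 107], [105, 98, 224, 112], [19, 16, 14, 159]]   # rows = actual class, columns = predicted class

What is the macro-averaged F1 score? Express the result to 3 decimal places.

Per-class F1 score (2·TP/(2·TP+FP+FN)):
  class_0: TP=424, FP=91+105+19=215, FN=26+24+24=74 → 848/1137 = 0.7458
  class_1: TP=183, FP=26+98+16=140, FN=91+106+107=304 → 366/810 = 0.4519
  class_2: TP=224, FP=24+106+14=144, FN=105+98+112=315 → 448/907 = 0.4939
  class_3: TP=159, FP=24+107+112=243, FN=19+16+14=49 → 318/610 = 0.5213
Macro-F1 score = mean = (0.7458 + 0.4519 + 0.4939 + 0.5213) / 4 = 0.553

0.553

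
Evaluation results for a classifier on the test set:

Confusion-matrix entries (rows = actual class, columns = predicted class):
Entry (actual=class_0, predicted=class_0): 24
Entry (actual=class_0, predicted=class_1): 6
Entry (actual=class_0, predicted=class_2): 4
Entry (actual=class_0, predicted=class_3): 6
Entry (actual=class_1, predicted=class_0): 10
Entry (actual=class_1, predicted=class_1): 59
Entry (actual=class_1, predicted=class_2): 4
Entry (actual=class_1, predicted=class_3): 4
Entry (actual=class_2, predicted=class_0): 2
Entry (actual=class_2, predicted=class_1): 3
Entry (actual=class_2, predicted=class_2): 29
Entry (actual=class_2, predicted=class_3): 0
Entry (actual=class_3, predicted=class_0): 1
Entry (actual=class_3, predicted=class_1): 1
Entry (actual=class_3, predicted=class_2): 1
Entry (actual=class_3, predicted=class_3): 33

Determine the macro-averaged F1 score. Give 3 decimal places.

0.768

Per-class F1 score (2·TP/(2·TP+FP+FN)):
  class_0: TP=24, FP=10+2+1=13, FN=6+4+6=16 → 48/77 = 0.6234
  class_1: TP=59, FP=6+3+1=10, FN=10+4+4=18 → 118/146 = 0.8082
  class_2: TP=29, FP=4+4+1=9, FN=2+3+0=5 → 58/72 = 0.8056
  class_3: TP=33, FP=6+4+0=10, FN=1+1+1=3 → 66/79 = 0.8354
Macro-F1 score = mean = (0.6234 + 0.8082 + 0.8056 + 0.8354) / 4 = 0.768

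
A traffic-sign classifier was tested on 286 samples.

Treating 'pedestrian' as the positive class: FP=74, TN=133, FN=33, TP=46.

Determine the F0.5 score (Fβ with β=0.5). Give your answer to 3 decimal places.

0.411

Fβ = (1+β²)·TP / ((1+β²)·TP + β²·FN + FP), with β²=1/4
= 1.25·46 / (1.25·46 + 0.25·33 + 74) = 0.411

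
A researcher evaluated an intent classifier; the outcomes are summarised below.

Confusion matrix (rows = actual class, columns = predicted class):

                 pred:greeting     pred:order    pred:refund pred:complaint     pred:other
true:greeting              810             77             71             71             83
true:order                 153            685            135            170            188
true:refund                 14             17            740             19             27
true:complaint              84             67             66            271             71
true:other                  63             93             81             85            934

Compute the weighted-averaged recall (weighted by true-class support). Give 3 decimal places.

Per-class recall (TP/(TP+FN)):
  greeting: TP=810, FN=77+71+71+83=302 → 810/1112 = 0.7284
  order: TP=685, FN=153+135+170+188=646 → 685/1331 = 0.5147
  refund: TP=740, FN=14+17+19+27=77 → 740/817 = 0.9058
  complaint: TP=271, FN=84+67+66+71=288 → 271/559 = 0.4848
  other: TP=934, FN=63+93+81+85=322 → 934/1256 = 0.7436
Weighted-recall = Σ (supportᵢ/N)·recallᵢ with N=5075: (1112/5075)·0.7284 + (1331/5075)·0.5147 + (817/5075)·0.9058 + (559/5075)·0.4848 + (1256/5075)·0.7436 = 0.678

0.678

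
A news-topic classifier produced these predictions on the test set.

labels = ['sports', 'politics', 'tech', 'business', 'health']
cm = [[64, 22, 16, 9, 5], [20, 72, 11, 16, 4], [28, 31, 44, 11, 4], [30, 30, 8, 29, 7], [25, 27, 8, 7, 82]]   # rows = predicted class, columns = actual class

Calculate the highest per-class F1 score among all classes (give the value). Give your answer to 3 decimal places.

Per-class F1 score (2·TP/(2·TP+FP+FN)):
  sports: TP=64, FP=22+16+9+5=52, FN=20+28+30+25=103 → 128/283 = 0.4523
  politics: TP=72, FP=20+11+16+4=51, FN=22+31+30+27=110 → 144/305 = 0.4721
  tech: TP=44, FP=28+31+11+4=74, FN=16+11+8+8=43 → 88/205 = 0.4293
  business: TP=29, FP=30+30+8+7=75, FN=9+16+11+7=43 → 58/176 = 0.3295
  health: TP=82, FP=25+27+8+7=67, FN=5+4+4+7=20 → 164/251 = 0.6534
Highest is class 'health' with F1 score = 0.653.

0.653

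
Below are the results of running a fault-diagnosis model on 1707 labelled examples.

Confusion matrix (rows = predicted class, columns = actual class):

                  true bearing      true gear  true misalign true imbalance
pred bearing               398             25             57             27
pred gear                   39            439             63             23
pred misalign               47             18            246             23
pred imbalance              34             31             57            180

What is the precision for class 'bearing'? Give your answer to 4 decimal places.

0.7850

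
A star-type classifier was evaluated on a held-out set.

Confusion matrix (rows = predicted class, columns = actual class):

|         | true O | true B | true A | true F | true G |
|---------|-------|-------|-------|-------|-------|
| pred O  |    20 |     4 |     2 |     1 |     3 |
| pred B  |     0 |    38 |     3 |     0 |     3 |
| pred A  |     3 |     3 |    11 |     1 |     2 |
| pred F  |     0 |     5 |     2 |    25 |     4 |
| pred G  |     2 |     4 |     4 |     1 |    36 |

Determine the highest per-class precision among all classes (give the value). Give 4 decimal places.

0.8636

Per-class precision (TP/(TP+FP)):
  O: TP=20, FP=4+2+1+3=10 → 20/30 = 0.66667
  B: TP=38, FP=0+3+0+3=6 → 38/44 = 0.86364
  A: TP=11, FP=3+3+1+2=9 → 11/20 = 0.55000
  F: TP=25, FP=0+5+2+4=11 → 25/36 = 0.69444
  G: TP=36, FP=2+4+4+1=11 → 36/47 = 0.76596
Highest is class 'B' with precision = 0.8636.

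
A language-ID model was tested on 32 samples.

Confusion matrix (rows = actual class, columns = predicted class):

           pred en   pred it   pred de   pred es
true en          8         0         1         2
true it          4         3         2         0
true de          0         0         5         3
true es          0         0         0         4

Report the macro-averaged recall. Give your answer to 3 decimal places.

Per-class recall (TP/(TP+FN)):
  en: TP=8, FN=0+1+2=3 → 8/11 = 0.7273
  it: TP=3, FN=4+2+0=6 → 3/9 = 0.3333
  de: TP=5, FN=0+0+3=3 → 5/8 = 0.6250
  es: TP=4, FN=0+0+0=0 → 4/4 = 1.0000
Macro-recall = mean = (0.7273 + 0.3333 + 0.6250 + 1.0000) / 4 = 0.671

0.671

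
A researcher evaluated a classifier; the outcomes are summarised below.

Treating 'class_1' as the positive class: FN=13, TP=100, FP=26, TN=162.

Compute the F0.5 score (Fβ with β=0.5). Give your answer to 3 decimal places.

Fβ = (1+β²)·TP / ((1+β²)·TP + β²·FN + FP), with β²=1/4
= 1.25·100 / (1.25·100 + 0.25·13 + 26) = 0.810

0.810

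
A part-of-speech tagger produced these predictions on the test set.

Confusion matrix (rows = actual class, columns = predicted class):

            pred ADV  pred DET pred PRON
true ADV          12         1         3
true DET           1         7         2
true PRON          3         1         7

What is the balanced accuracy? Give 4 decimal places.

0.6955

Balanced accuracy = mean of per-class recall.
  ADV: recall = 12/16 = 0.75000
  DET: recall = 7/10 = 0.70000
  PRON: recall = 7/11 = 0.63636
Mean = (0.75000 + 0.70000 + 0.63636) / 3 = 0.6955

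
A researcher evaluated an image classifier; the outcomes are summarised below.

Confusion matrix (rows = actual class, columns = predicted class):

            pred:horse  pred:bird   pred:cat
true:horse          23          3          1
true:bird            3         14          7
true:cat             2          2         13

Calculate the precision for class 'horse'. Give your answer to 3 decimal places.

Take TP from the diagonal, FP from the rest of the 'horse' prediction marginal, FN from the rest of the 'horse' actual marginal.
precision = TP/(TP+FP).
horse: TP=23, FP=3+2=5 → 23/28 = 0.8214

0.821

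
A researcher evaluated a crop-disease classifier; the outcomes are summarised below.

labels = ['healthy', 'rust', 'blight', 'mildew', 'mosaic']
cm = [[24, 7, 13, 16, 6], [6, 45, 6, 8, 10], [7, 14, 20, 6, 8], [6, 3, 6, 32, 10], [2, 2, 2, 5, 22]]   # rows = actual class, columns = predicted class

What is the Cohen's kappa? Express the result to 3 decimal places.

Observed agreement pₒ = trace/N = 143/286 = 0.5000
Expected agreement pₑ = Σ (rowᵢ·colᵢ)/N² = (66·45 + 75·71 + 55·47 + 57·67 + 33·56)/286² = 0.2023
κ = (pₒ − pₑ)/(1 − pₑ) = (0.5000 − 0.2023)/(1 − 0.2023) = 0.373

0.373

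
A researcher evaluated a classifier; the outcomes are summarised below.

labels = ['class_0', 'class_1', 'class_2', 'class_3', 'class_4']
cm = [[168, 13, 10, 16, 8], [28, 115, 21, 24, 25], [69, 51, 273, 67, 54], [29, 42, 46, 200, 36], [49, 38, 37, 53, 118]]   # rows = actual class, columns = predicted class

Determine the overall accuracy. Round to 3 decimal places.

0.550

Accuracy = trace / total = (168+115+273+200+118=874) / 1590 = 874/1590 = 0.550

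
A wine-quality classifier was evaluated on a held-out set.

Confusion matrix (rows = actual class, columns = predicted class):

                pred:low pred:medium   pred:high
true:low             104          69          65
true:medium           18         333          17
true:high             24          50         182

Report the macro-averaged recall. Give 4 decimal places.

0.6843

Per-class recall (TP/(TP+FN)):
  low: TP=104, FN=69+65=134 → 104/238 = 0.43697
  medium: TP=333, FN=18+17=35 → 333/368 = 0.90489
  high: TP=182, FN=24+50=74 → 182/256 = 0.71094
Macro-recall = mean = (0.43697 + 0.90489 + 0.71094) / 3 = 0.6843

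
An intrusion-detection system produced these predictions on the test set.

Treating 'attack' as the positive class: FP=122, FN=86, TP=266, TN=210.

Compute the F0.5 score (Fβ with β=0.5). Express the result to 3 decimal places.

0.699

Fβ = (1+β²)·TP / ((1+β²)·TP + β²·FN + FP), with β²=1/4
= 1.25·266 / (1.25·266 + 0.25·86 + 122) = 0.699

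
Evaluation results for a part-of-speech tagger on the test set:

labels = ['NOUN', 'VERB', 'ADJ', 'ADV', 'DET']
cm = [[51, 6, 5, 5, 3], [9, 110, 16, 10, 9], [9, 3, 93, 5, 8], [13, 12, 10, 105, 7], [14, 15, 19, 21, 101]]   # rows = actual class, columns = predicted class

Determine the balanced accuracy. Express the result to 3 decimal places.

0.708

Balanced accuracy = mean of per-class recall.
  NOUN: recall = 51/70 = 0.7286
  VERB: recall = 110/154 = 0.7143
  ADJ: recall = 93/118 = 0.7881
  ADV: recall = 105/147 = 0.7143
  DET: recall = 101/170 = 0.5941
Mean = (0.7286 + 0.7143 + 0.7881 + 0.7143 + 0.5941) / 5 = 0.708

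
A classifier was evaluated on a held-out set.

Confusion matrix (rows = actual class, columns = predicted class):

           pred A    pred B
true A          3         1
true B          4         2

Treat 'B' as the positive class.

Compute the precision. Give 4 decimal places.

0.6667

Precision = TP/(TP+FP) = 2/(2+1) = 2/3 = 0.6667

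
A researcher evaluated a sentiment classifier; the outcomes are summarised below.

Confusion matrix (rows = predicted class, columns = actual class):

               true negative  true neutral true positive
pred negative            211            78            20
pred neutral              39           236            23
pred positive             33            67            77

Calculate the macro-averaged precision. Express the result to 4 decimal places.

Per-class precision (TP/(TP+FP)):
  negative: TP=211, FP=78+20=98 → 211/309 = 0.68285
  neutral: TP=236, FP=39+23=62 → 236/298 = 0.79195
  positive: TP=77, FP=33+67=100 → 77/177 = 0.43503
Macro-precision = mean = (0.68285 + 0.79195 + 0.43503) / 3 = 0.6366

0.6366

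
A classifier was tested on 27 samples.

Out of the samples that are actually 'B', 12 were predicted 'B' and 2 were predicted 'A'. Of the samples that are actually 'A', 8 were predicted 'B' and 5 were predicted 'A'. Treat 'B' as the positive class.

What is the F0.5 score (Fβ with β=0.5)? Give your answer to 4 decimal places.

0.6383

Fβ = (1+β²)·TP / ((1+β²)·TP + β²·FN + FP), with β²=1/4
= 1.25·12 / (1.25·12 + 0.25·2 + 8) = 0.6383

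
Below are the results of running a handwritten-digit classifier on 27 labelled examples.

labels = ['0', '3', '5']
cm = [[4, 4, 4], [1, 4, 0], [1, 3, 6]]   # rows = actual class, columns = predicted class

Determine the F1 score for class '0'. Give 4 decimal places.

0.4444

One-vs-rest for '0': TP = diagonal; FP = other classes predicted '0'; FN = '0' predicted as other.
F1 score = 2·TP/(2·TP+FP+FN).
0: TP=4, FP=1+1=2, FN=4+4=8 → 8/18 = 0.44444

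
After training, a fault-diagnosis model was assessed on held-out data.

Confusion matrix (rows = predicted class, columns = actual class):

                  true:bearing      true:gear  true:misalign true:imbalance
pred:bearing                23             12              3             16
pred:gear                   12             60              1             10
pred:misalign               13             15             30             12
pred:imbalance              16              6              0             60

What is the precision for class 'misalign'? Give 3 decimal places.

One-vs-rest for 'misalign': TP = diagonal; FP = other classes predicted 'misalign'; FN = 'misalign' predicted as other.
precision = TP/(TP+FP).
misalign: TP=30, FP=13+15+12=40 → 30/70 = 0.4286

0.429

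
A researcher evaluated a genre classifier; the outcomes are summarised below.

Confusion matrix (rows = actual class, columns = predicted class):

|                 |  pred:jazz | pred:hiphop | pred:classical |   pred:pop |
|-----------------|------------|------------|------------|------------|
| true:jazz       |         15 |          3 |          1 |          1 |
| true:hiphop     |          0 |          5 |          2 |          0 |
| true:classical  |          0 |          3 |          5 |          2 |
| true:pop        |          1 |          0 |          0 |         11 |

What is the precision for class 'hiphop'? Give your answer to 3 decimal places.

0.455

Treat 'hiphop' as positive and all other classes as negative.
precision = TP/(TP+FP).
hiphop: TP=5, FP=3+3+0=6 → 5/11 = 0.4545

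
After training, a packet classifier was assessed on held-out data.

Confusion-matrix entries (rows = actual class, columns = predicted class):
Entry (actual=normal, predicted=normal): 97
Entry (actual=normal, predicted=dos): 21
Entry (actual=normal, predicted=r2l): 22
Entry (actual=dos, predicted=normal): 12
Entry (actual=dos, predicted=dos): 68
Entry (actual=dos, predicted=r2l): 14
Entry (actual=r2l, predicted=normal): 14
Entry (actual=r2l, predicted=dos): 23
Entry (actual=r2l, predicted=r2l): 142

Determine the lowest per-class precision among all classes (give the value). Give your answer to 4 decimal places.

Per-class precision (TP/(TP+FP)):
  normal: TP=97, FP=12+14=26 → 97/123 = 0.78862
  dos: TP=68, FP=21+23=44 → 68/112 = 0.60714
  r2l: TP=142, FP=22+14=36 → 142/178 = 0.79775
Lowest is class 'dos' with precision = 0.6071.

0.6071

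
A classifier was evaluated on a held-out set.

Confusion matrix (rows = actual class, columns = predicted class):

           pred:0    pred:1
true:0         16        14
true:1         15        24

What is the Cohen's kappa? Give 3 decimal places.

0.148

Observed agreement pₒ = trace/N = 40/69 = 0.5797
Expected agreement pₑ = Σ (rowᵢ·colᵢ)/N² = (30·31 + 39·38)/69² = 0.5066
κ = (pₒ − pₑ)/(1 − pₑ) = (0.5797 − 0.5066)/(1 − 0.5066) = 0.148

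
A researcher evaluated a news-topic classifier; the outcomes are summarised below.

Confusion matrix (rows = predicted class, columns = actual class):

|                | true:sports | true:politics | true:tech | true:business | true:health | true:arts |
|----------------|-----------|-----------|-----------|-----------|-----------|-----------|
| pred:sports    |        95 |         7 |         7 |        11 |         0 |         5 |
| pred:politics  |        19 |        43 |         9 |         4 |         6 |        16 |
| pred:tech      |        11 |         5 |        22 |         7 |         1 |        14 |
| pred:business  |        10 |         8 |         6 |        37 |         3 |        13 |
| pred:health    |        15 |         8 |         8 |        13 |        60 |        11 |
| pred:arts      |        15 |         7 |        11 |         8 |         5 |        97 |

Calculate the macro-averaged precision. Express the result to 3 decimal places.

0.542

Per-class precision (TP/(TP+FP)):
  sports: TP=95, FP=7+7+11+0+5=30 → 95/125 = 0.7600
  politics: TP=43, FP=19+9+4+6+16=54 → 43/97 = 0.4433
  tech: TP=22, FP=11+5+7+1+14=38 → 22/60 = 0.3667
  business: TP=37, FP=10+8+6+3+13=40 → 37/77 = 0.4805
  health: TP=60, FP=15+8+8+13+11=55 → 60/115 = 0.5217
  arts: TP=97, FP=15+7+11+8+5=46 → 97/143 = 0.6783
Macro-precision = mean = (0.7600 + 0.4433 + 0.3667 + 0.4805 + 0.5217 + 0.6783) / 6 = 0.542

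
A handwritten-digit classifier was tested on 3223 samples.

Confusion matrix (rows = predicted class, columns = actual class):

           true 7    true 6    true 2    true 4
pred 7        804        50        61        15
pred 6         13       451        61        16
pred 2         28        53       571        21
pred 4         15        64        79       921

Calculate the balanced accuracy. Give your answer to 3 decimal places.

Balanced accuracy = mean of per-class recall.
  7: recall = 804/860 = 0.9349
  6: recall = 451/618 = 0.7298
  2: recall = 571/772 = 0.7396
  4: recall = 921/973 = 0.9466
Mean = (0.9349 + 0.7298 + 0.7396 + 0.9466) / 4 = 0.838

0.838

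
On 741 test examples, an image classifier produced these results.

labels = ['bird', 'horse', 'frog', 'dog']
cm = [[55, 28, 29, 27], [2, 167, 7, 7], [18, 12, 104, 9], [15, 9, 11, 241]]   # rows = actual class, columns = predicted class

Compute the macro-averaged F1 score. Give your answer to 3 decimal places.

Per-class F1 score (2·TP/(2·TP+FP+FN)):
  bird: TP=55, FP=2+18+15=35, FN=28+29+27=84 → 110/229 = 0.4803
  horse: TP=167, FP=28+12+9=49, FN=2+7+7=16 → 334/399 = 0.8371
  frog: TP=104, FP=29+7+11=47, FN=18+12+9=39 → 208/294 = 0.7075
  dog: TP=241, FP=27+7+9=43, FN=15+9+11=35 → 482/560 = 0.8607
Macro-F1 score = mean = (0.4803 + 0.8371 + 0.7075 + 0.8607) / 4 = 0.721

0.721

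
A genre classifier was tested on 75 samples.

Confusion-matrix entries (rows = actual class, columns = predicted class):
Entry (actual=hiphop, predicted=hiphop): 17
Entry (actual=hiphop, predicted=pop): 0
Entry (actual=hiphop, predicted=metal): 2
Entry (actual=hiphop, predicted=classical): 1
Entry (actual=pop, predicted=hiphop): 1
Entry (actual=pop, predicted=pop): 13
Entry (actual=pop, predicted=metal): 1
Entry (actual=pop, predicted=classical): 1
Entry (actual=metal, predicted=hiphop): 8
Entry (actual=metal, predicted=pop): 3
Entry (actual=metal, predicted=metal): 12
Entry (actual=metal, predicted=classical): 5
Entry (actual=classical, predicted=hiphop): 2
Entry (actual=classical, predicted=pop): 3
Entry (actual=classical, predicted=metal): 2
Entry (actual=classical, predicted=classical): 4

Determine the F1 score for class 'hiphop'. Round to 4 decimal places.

F1 score = 2·TP/(2·TP+FP+FN).
hiphop: TP=17, FP=1+8+2=11, FN=0+2+1=3 → 34/48 = 0.70833

0.7083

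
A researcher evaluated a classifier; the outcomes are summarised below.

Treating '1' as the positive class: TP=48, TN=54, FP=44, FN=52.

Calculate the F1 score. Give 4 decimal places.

Precision = TP/(TP+FP) = 48/92 = 0.5217
Recall = TP/(TP+FN) = 48/100 = 0.4800
F1 = 2·TP/(2·TP+FP+FN) = 96/192 = 0.5000

0.5000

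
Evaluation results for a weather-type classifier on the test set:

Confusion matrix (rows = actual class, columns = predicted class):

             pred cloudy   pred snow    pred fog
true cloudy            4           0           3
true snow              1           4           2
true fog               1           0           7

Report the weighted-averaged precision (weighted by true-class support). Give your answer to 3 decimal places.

Per-class precision (TP/(TP+FP)):
  cloudy: TP=4, FP=1+1=2 → 4/6 = 0.6667
  snow: TP=4, FP=0+0=0 → 4/4 = 1.0000
  fog: TP=7, FP=3+2=5 → 7/12 = 0.5833
Weighted-precision = Σ (supportᵢ/N)·precisionᵢ with N=22: (7/22)·0.6667 + (7/22)·1.0000 + (8/22)·0.5833 = 0.742

0.742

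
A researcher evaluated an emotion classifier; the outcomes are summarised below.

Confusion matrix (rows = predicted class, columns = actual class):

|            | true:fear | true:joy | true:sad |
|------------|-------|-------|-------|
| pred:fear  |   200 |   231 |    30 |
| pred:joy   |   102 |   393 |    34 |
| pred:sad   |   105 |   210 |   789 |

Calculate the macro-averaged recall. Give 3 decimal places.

0.629

Per-class recall (TP/(TP+FN)):
  fear: TP=200, FN=102+105=207 → 200/407 = 0.4914
  joy: TP=393, FN=231+210=441 → 393/834 = 0.4712
  sad: TP=789, FN=30+34=64 → 789/853 = 0.9250
Macro-recall = mean = (0.4914 + 0.4712 + 0.9250) / 3 = 0.629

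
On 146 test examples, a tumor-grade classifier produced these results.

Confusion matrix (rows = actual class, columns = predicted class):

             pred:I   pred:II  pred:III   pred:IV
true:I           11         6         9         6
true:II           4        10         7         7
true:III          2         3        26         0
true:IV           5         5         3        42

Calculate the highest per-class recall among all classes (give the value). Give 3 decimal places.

0.839

Per-class recall (TP/(TP+FN)):
  I: TP=11, FN=6+9+6=21 → 11/32 = 0.3438
  II: TP=10, FN=4+7+7=18 → 10/28 = 0.3571
  III: TP=26, FN=2+3+0=5 → 26/31 = 0.8387
  IV: TP=42, FN=5+5+3=13 → 42/55 = 0.7636
Highest is class 'III' with recall = 0.839.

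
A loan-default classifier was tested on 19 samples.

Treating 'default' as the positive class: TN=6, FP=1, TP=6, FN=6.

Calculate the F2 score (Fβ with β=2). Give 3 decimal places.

0.545

Fβ = (1+β²)·TP / ((1+β²)·TP + β²·FN + FP), with β²=4
= 5·6 / (5·6 + 4·6 + 1) = 0.545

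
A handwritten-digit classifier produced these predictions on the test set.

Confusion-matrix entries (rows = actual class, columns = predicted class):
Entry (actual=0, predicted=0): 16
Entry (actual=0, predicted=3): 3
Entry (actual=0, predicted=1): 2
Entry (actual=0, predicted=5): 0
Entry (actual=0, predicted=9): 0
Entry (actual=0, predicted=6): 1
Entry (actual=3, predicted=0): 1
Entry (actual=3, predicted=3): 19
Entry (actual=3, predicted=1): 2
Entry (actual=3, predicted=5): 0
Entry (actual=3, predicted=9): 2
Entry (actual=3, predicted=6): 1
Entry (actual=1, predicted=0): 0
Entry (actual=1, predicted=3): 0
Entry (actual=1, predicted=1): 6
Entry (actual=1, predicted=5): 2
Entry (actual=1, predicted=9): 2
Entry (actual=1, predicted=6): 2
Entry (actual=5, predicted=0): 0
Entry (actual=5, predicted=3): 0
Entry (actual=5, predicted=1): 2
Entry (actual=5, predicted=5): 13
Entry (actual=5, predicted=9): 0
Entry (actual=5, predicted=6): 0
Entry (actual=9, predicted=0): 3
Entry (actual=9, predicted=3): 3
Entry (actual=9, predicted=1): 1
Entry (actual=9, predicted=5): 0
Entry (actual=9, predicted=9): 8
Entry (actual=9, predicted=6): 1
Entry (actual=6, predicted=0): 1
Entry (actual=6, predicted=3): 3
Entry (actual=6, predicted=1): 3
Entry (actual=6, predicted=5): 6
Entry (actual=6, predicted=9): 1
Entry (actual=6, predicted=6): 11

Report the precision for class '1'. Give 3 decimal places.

Treat '1' as positive and all other classes as negative.
precision = TP/(TP+FP).
1: TP=6, FP=2+2+2+1+3=10 → 6/16 = 0.3750

0.375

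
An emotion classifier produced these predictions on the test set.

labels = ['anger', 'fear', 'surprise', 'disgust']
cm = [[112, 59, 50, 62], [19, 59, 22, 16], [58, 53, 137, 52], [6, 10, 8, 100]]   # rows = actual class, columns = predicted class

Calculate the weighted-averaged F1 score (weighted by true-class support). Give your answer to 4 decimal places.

Per-class F1 score (2·TP/(2·TP+FP+FN)):
  anger: TP=112, FP=19+58+6=83, FN=59+50+62=171 → 224/478 = 0.46862
  fear: TP=59, FP=59+53+10=122, FN=19+22+16=57 → 118/297 = 0.39731
  surprise: TP=137, FP=50+22+8=80, FN=58+53+52=163 → 274/517 = 0.52998
  disgust: TP=100, FP=62+16+52=130, FN=6+10+8=24 → 200/354 = 0.56497
Weighted-F1 score = Σ (supportᵢ/N)·F1 scoreᵢ with N=823: (283/823)·0.46862 + (116/823)·0.39731 + (300/823)·0.52998 + (124/823)·0.56497 = 0.4955

0.4955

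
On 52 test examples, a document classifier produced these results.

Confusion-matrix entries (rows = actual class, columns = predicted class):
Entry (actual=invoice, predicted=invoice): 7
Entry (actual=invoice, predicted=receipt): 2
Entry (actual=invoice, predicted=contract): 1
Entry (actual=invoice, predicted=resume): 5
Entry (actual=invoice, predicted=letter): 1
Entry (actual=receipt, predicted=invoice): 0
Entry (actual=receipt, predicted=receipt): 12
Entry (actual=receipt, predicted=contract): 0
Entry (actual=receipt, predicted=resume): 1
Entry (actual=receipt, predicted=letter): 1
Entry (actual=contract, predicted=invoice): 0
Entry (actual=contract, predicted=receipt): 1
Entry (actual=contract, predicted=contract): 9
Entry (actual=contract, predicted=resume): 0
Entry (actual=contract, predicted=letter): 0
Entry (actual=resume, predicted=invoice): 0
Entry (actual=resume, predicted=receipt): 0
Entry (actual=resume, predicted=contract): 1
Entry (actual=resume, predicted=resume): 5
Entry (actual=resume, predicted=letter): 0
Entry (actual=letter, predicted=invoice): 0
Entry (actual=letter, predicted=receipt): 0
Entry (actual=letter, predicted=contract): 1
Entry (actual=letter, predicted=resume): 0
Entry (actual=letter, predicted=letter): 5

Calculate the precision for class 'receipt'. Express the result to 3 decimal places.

Take TP from the diagonal, FP from the rest of the 'receipt' prediction marginal, FN from the rest of the 'receipt' actual marginal.
precision = TP/(TP+FP).
receipt: TP=12, FP=2+1+0+0=3 → 12/15 = 0.8000

0.800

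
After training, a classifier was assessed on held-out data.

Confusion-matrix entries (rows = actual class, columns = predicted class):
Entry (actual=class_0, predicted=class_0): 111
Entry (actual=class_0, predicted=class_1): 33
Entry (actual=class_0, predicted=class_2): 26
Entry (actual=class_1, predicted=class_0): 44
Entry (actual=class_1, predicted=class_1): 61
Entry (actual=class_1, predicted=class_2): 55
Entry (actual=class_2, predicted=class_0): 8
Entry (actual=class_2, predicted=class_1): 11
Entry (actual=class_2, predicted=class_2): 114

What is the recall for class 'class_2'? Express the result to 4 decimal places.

Treat 'class_2' as positive and all other classes as negative.
recall = TP/(TP+FN).
class_2: TP=114, FN=8+11=19 → 114/133 = 0.85714

0.8571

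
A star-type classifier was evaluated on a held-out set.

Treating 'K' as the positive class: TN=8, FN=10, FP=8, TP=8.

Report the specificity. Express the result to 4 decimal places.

Specificity = TN/(TN+FP) = 8/(8+8) = 0.5000

0.5000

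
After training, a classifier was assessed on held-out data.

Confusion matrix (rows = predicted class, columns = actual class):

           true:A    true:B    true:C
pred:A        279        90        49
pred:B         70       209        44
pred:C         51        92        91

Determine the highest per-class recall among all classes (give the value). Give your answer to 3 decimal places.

Per-class recall (TP/(TP+FN)):
  A: TP=279, FN=70+51=121 → 279/400 = 0.6975
  B: TP=209, FN=90+92=182 → 209/391 = 0.5345
  C: TP=91, FN=49+44=93 → 91/184 = 0.4946
Highest is class 'A' with recall = 0.698.

0.698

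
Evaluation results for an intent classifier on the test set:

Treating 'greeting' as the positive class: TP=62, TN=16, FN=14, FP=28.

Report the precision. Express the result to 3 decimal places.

0.689

Precision = TP/(TP+FP) = 62/(62+28) = 62/90 = 0.689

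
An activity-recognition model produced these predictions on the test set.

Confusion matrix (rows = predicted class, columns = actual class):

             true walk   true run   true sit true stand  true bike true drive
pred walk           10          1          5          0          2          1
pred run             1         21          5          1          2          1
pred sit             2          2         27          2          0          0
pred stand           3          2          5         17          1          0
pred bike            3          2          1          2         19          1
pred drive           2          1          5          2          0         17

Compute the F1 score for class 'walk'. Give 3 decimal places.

0.500

Take TP from the diagonal, FP from the rest of the 'walk' prediction marginal, FN from the rest of the 'walk' actual marginal.
F1 score = 2·TP/(2·TP+FP+FN).
walk: TP=10, FP=1+5+0+2+1=9, FN=1+2+3+3+2=11 → 20/40 = 0.5000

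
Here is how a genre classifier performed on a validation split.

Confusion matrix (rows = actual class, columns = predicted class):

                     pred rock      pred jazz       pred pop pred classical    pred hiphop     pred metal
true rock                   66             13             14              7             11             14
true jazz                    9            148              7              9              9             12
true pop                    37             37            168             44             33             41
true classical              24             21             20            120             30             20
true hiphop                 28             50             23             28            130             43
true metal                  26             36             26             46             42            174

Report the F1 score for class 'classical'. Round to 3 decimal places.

Treat 'classical' as positive and all other classes as negative.
F1 score = 2·TP/(2·TP+FP+FN).
classical: TP=120, FP=7+9+44+28+46=134, FN=24+21+20+30+20=115 → 240/489 = 0.4908

0.491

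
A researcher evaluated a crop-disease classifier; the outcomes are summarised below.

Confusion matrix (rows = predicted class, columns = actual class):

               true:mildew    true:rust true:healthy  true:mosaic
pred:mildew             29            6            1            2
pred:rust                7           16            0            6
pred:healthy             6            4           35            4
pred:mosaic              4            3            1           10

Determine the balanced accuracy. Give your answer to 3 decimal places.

0.646

Balanced accuracy = mean of per-class recall.
  mildew: recall = 29/46 = 0.6304
  rust: recall = 16/29 = 0.5517
  healthy: recall = 35/37 = 0.9459
  mosaic: recall = 10/22 = 0.4545
Mean = (0.6304 + 0.5517 + 0.9459 + 0.4545) / 4 = 0.646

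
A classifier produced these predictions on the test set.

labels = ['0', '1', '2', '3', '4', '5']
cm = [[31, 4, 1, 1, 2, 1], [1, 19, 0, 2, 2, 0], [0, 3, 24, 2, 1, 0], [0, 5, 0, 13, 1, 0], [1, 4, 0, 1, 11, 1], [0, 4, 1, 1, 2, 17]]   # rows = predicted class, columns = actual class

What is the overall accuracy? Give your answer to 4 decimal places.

0.7372

Accuracy = trace / total = (31+19+24+13+11+17=115) / 156 = 115/156 = 0.7372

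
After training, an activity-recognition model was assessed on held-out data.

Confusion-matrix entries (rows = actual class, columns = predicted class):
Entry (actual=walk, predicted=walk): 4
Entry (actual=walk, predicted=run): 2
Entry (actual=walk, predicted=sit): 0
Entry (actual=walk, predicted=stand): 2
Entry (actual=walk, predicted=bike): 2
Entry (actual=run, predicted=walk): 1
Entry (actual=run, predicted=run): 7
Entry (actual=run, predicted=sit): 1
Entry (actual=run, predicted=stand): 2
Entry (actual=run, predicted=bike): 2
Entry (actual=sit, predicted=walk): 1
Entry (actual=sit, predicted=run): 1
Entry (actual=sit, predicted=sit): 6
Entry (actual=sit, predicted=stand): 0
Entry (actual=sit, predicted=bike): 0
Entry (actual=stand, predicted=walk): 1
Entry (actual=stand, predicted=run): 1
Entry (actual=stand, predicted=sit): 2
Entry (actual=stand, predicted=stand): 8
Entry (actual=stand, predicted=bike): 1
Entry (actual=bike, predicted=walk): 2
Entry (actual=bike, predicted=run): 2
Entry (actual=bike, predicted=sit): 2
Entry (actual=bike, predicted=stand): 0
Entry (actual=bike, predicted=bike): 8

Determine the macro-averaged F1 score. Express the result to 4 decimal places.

0.5647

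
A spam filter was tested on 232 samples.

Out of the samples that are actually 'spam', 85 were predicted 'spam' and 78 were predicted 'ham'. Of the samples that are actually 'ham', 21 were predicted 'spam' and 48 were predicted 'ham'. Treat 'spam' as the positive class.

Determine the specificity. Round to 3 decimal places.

0.696

Specificity = TN/(TN+FP) = 48/(48+21) = 0.696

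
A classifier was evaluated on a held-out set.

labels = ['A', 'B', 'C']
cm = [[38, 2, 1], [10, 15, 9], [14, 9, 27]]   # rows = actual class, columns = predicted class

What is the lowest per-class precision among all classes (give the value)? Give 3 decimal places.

0.577

Per-class precision (TP/(TP+FP)):
  A: TP=38, FP=10+14=24 → 38/62 = 0.6129
  B: TP=15, FP=2+9=11 → 15/26 = 0.5769
  C: TP=27, FP=1+9=10 → 27/37 = 0.7297
Lowest is class 'B' with precision = 0.577.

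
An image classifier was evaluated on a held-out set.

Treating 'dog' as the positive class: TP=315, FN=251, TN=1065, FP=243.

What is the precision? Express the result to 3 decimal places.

Precision = TP/(TP+FP) = 315/(315+243) = 315/558 = 0.565

0.565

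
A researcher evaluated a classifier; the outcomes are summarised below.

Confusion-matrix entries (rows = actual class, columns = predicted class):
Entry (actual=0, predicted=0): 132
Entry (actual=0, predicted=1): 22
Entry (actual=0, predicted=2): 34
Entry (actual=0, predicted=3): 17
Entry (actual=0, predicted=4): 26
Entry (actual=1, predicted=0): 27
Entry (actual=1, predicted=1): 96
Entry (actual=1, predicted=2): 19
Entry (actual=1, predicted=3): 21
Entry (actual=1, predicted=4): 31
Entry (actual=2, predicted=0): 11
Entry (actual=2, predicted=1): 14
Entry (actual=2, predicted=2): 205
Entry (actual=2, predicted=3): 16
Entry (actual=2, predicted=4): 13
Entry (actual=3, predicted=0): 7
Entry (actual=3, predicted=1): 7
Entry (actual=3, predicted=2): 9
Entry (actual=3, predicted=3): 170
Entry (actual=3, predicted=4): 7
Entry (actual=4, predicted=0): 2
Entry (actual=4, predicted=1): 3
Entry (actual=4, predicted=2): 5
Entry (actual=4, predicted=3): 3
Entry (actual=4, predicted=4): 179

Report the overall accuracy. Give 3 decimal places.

0.727

Accuracy = trace / total = (132+96+205+170+179=782) / 1076 = 782/1076 = 0.727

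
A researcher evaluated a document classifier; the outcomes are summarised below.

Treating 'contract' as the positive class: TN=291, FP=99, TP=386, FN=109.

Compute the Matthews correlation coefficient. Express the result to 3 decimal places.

0.525

MCC = (TP·TN − FP·FN) / √((TP+FP)(TP+FN)(TN+FP)(TN+FN))
Numerator = 386·291 − 99·109 = 101535
Denominator = √(485·495·390·400) = √37451700000 = 193524.4171
MCC = 101535 / 193524.4171 = 0.525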